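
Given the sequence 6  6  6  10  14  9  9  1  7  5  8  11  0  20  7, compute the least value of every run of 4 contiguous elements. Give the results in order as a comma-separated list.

[6, 6, 6, 10] → min 6
[6, 6, 10, 14] → min 6
[6, 10, 14, 9] → min 6
[10, 14, 9, 9] → min 9
[14, 9, 9, 1] → min 1
[9, 9, 1, 7] → min 1
[9, 1, 7, 5] → min 1
[1, 7, 5, 8] → min 1
[7, 5, 8, 11] → min 5
[5, 8, 11, 0] → min 0
[8, 11, 0, 20] → min 0
[11, 0, 20, 7] → min 0

6, 6, 6, 9, 1, 1, 1, 1, 5, 0, 0, 0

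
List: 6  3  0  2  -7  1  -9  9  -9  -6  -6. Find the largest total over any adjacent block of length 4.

11

Each size-4 window and its sum:
[6, 3, 0, 2] → sum 11
[3, 0, 2, -7] → sum -2
[0, 2, -7, 1] → sum -4
[2, -7, 1, -9] → sum -13
[-7, 1, -9, 9] → sum -6
[1, -9, 9, -9] → sum -8
[-9, 9, -9, -6] → sum -15
[9, -9, -6, -6] → sum -12
Largest of these is 11.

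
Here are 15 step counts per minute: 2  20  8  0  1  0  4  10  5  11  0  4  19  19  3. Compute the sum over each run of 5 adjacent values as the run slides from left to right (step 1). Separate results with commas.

31, 29, 13, 15, 20, 30, 30, 30, 39, 53, 45

(2, 20, 8, 0, 1) → sum 31
(20, 8, 0, 1, 0) → sum 29
(8, 0, 1, 0, 4) → sum 13
(0, 1, 0, 4, 10) → sum 15
(1, 0, 4, 10, 5) → sum 20
(0, 4, 10, 5, 11) → sum 30
(4, 10, 5, 11, 0) → sum 30
(10, 5, 11, 0, 4) → sum 30
(5, 11, 0, 4, 19) → sum 39
(11, 0, 4, 19, 19) → sum 53
(0, 4, 19, 19, 3) → sum 45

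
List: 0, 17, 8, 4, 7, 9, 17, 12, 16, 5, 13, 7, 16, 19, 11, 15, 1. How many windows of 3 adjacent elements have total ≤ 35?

9

[0, 17, 8] → sum 25  ≤ 35 ✓
[17, 8, 4] → sum 29  ≤ 35 ✓
[8, 4, 7] → sum 19  ≤ 35 ✓
[4, 7, 9] → sum 20  ≤ 35 ✓
[7, 9, 17] → sum 33  ≤ 35 ✓
[9, 17, 12] → sum 38
[17, 12, 16] → sum 45
[12, 16, 5] → sum 33  ≤ 35 ✓
[16, 5, 13] → sum 34  ≤ 35 ✓
[5, 13, 7] → sum 25  ≤ 35 ✓
[13, 7, 16] → sum 36
[7, 16, 19] → sum 42
[16, 19, 11] → sum 46
[19, 11, 15] → sum 45
[11, 15, 1] → sum 27  ≤ 35 ✓
9 windows satisfy the condition.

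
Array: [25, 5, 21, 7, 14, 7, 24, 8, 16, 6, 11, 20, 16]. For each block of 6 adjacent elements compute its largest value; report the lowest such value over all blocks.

25 5 21 7 14 7 → max 25
5 21 7 14 7 24 → max 24
21 7 14 7 24 8 → max 24
7 14 7 24 8 16 → max 24
14 7 24 8 16 6 → max 24
7 24 8 16 6 11 → max 24
24 8 16 6 11 20 → max 24
8 16 6 11 20 16 → max 20
Lowest of these is 20.

20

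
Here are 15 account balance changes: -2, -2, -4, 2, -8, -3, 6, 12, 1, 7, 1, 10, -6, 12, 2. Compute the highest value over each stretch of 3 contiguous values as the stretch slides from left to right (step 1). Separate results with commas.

[-2, -2, -4] → max -2
[-2, -4, 2] → max 2
[-4, 2, -8] → max 2
[2, -8, -3] → max 2
[-8, -3, 6] → max 6
[-3, 6, 12] → max 12
[6, 12, 1] → max 12
[12, 1, 7] → max 12
[1, 7, 1] → max 7
[7, 1, 10] → max 10
[1, 10, -6] → max 10
[10, -6, 12] → max 12
[-6, 12, 2] → max 12

-2, 2, 2, 2, 6, 12, 12, 12, 7, 10, 10, 12, 12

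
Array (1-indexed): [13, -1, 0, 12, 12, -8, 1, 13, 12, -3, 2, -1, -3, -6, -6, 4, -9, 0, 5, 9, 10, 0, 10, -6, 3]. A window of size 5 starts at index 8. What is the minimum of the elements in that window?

Elements at indices 8..12: 13, 12, -3, 2, -1
min(13, 12, -3, 2, -1) = -3

-3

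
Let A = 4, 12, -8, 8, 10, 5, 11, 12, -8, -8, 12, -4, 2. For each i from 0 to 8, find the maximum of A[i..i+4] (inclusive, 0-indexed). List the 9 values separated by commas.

12, 12, 11, 12, 12, 12, 12, 12, 12

4 12 -8 8 10 → max 12
12 -8 8 10 5 → max 12
-8 8 10 5 11 → max 11
8 10 5 11 12 → max 12
10 5 11 12 -8 → max 12
5 11 12 -8 -8 → max 12
11 12 -8 -8 12 → max 12
12 -8 -8 12 -4 → max 12
-8 -8 12 -4 2 → max 12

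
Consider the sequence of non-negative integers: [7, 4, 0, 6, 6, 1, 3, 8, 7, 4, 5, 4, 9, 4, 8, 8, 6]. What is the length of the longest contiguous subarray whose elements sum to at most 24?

[7] sum 7 len 1
[7, 4] sum 11 len 2
[7, 4, 0] sum 11 len 3
[7, 4, 0, 6] sum 17 len 4
[7, 4, 0, 6, 6] sum 23 len 5
[7, 4, 0, 6, 6, 1] sum 24 len 6
[4, 0, 6, 6, 1, 3] sum 20 len 6
[0, 6, 6, 1, 3, 8] sum 24 len 6
[1, 3, 8, 7] sum 19 len 4
[1, 3, 8, 7, 4] sum 23 len 5
[8, 7, 4, 5] sum 24 len 4
[7, 4, 5, 4] sum 20 len 4
[4, 5, 4, 9] sum 22 len 4
[5, 4, 9, 4] sum 22 len 4
[9, 4, 8] sum 21 len 3
[4, 8, 8] sum 20 len 3
[8, 8, 6] sum 22 len 3
Longest length seen: 6.

6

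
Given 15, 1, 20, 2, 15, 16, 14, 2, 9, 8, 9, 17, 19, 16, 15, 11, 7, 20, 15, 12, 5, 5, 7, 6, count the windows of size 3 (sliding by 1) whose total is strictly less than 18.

[15, 1, 20] → sum 36
[1, 20, 2] → sum 23
[20, 2, 15] → sum 37
[2, 15, 16] → sum 33
[15, 16, 14] → sum 45
[16, 14, 2] → sum 32
[14, 2, 9] → sum 25
[2, 9, 8] → sum 19
[9, 8, 9] → sum 26
[8, 9, 17] → sum 34
[9, 17, 19] → sum 45
[17, 19, 16] → sum 52
[19, 16, 15] → sum 50
[16, 15, 11] → sum 42
[15, 11, 7] → sum 33
[11, 7, 20] → sum 38
[7, 20, 15] → sum 42
[20, 15, 12] → sum 47
[15, 12, 5] → sum 32
[12, 5, 5] → sum 22
[5, 5, 7] → sum 17  < 18 ✓
[5, 7, 6] → sum 18
1 window satisfy the condition.

1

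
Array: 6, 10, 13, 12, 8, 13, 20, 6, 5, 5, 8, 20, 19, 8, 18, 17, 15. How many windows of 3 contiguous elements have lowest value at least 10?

[6, 10, 13] → min 6
[10, 13, 12] → min 10  ≥ 10 ✓
[13, 12, 8] → min 8
[12, 8, 13] → min 8
[8, 13, 20] → min 8
[13, 20, 6] → min 6
[20, 6, 5] → min 5
[6, 5, 5] → min 5
[5, 5, 8] → min 5
[5, 8, 20] → min 5
[8, 20, 19] → min 8
[20, 19, 8] → min 8
[19, 8, 18] → min 8
[8, 18, 17] → min 8
[18, 17, 15] → min 15  ≥ 10 ✓
2 windows satisfy the condition.

2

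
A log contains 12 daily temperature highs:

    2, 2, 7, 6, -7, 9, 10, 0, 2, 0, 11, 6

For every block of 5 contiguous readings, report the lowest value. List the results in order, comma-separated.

-7, -7, -7, -7, -7, 0, 0, 0

(2, 2, 7, 6, -7) → min -7
(2, 7, 6, -7, 9) → min -7
(7, 6, -7, 9, 10) → min -7
(6, -7, 9, 10, 0) → min -7
(-7, 9, 10, 0, 2) → min -7
(9, 10, 0, 2, 0) → min 0
(10, 0, 2, 0, 11) → min 0
(0, 2, 0, 11, 6) → min 0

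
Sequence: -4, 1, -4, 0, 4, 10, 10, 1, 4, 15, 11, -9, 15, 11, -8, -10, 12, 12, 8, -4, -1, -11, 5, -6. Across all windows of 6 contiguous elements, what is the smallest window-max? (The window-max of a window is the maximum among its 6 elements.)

-4 1 -4 0 4 10 → max 10
1 -4 0 4 10 10 → max 10
-4 0 4 10 10 1 → max 10
0 4 10 10 1 4 → max 10
4 10 10 1 4 15 → max 15
10 10 1 4 15 11 → max 15
10 1 4 15 11 -9 → max 15
1 4 15 11 -9 15 → max 15
4 15 11 -9 15 11 → max 15
15 11 -9 15 11 -8 → max 15
11 -9 15 11 -8 -10 → max 15
-9 15 11 -8 -10 12 → max 15
15 11 -8 -10 12 12 → max 15
11 -8 -10 12 12 8 → max 12
-8 -10 12 12 8 -4 → max 12
-10 12 12 8 -4 -1 → max 12
12 12 8 -4 -1 -11 → max 12
12 8 -4 -1 -11 5 → max 12
8 -4 -1 -11 5 -6 → max 8
Smallest of these is 8.

8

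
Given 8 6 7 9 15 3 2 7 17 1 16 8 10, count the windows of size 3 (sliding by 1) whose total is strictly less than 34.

9

8 6 7 → sum 21  < 34 ✓
6 7 9 → sum 22  < 34 ✓
7 9 15 → sum 31  < 34 ✓
9 15 3 → sum 27  < 34 ✓
15 3 2 → sum 20  < 34 ✓
3 2 7 → sum 12  < 34 ✓
2 7 17 → sum 26  < 34 ✓
7 17 1 → sum 25  < 34 ✓
17 1 16 → sum 34
1 16 8 → sum 25  < 34 ✓
16 8 10 → sum 34
9 windows satisfy the condition.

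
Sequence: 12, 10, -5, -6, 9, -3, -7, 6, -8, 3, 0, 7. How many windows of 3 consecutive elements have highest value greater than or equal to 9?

5

(12, 10, -5) → max 12  ≥ 9 ✓
(10, -5, -6) → max 10  ≥ 9 ✓
(-5, -6, 9) → max 9  ≥ 9 ✓
(-6, 9, -3) → max 9  ≥ 9 ✓
(9, -3, -7) → max 9  ≥ 9 ✓
(-3, -7, 6) → max 6
(-7, 6, -8) → max 6
(6, -8, 3) → max 6
(-8, 3, 0) → max 3
(3, 0, 7) → max 7
5 windows satisfy the condition.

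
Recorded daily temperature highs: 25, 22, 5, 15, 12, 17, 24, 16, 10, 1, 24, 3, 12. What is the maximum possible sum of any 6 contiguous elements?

96

[25, 22, 5, 15, 12, 17] → sum 96
[22, 5, 15, 12, 17, 24] → sum 95
[5, 15, 12, 17, 24, 16] → sum 89
[15, 12, 17, 24, 16, 10] → sum 94
[12, 17, 24, 16, 10, 1] → sum 80
[17, 24, 16, 10, 1, 24] → sum 92
[24, 16, 10, 1, 24, 3] → sum 78
[16, 10, 1, 24, 3, 12] → sum 66
Maximum of these is 96.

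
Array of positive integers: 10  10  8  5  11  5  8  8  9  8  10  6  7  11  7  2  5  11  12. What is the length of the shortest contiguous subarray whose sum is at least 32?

Extend right; whenever the sum reaches 32, record the length and shrink from the left:
add 10: running sum 10 < 32
add 10: running sum 20 < 32
add 8: running sum 28 < 32
add 5: shortest ending here [10, 10, 8, 5] sum 33, len 4
add 11: shortest ending here [10, 8, 5, 11] sum 34, len 4
add 5: shortest ending here [10, 8, 5, 11, 5] sum 39, len 5
add 8: shortest ending here [8, 5, 11, 5, 8] sum 37, len 5
add 8: shortest ending here [11, 5, 8, 8] sum 32, len 4
add 9: shortest ending here [11, 5, 8, 8, 9] sum 41, len 5
add 8: shortest ending here [8, 8, 9, 8] sum 33, len 4
add 10: shortest ending here [8, 9, 8, 10] sum 35, len 4
add 6: shortest ending here [9, 8, 10, 6] sum 33, len 4
add 7: shortest ending here [9, 8, 10, 6, 7] sum 40, len 5
add 11: shortest ending here [10, 6, 7, 11] sum 34, len 4
add 7: shortest ending here [10, 6, 7, 11, 7] sum 41, len 5
add 2: shortest ending here [6, 7, 11, 7, 2] sum 33, len 5
add 5: shortest ending here [7, 11, 7, 2, 5] sum 32, len 5
add 11: shortest ending here [11, 7, 2, 5, 11] sum 36, len 5
add 12: shortest ending here [7, 2, 5, 11, 12] sum 37, len 5
Shortest qualifying length: 4.

4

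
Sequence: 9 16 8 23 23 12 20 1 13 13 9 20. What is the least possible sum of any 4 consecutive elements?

36

(9, 16, 8, 23) → sum 56
(16, 8, 23, 23) → sum 70
(8, 23, 23, 12) → sum 66
(23, 23, 12, 20) → sum 78
(23, 12, 20, 1) → sum 56
(12, 20, 1, 13) → sum 46
(20, 1, 13, 13) → sum 47
(1, 13, 13, 9) → sum 36
(13, 13, 9, 20) → sum 55
Least of these is 36.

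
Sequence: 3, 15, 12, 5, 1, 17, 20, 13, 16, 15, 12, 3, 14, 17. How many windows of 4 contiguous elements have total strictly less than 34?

1

3 15 12 5 → sum 35
15 12 5 1 → sum 33  < 34 ✓
12 5 1 17 → sum 35
5 1 17 20 → sum 43
1 17 20 13 → sum 51
17 20 13 16 → sum 66
20 13 16 15 → sum 64
13 16 15 12 → sum 56
16 15 12 3 → sum 46
15 12 3 14 → sum 44
12 3 14 17 → sum 46
1 window satisfy the condition.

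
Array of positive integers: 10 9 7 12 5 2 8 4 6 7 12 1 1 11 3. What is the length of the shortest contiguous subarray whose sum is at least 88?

add 10: running sum 10 < 88
add 9: running sum 19 < 88
add 7: running sum 26 < 88
add 12: running sum 38 < 88
add 5: running sum 43 < 88
add 2: running sum 45 < 88
add 8: running sum 53 < 88
add 4: running sum 57 < 88
add 6: running sum 63 < 88
add 7: running sum 70 < 88
add 12: running sum 82 < 88
add 1: running sum 83 < 88
add 1: running sum 84 < 88
end 13: [10, 9, 7, 12, 5, 2, 8, 4, 6, 7, 12, 1, 1, 11] sum 95, len 14
end 14: [9, 7, 12, 5, 2, 8, 4, 6, 7, 12, 1, 1, 11, 3] sum 88, len 14
Shortest qualifying length: 14.

14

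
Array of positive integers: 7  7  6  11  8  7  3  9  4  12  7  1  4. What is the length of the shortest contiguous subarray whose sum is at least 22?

add 7: running sum 7 < 22
add 7: running sum 14 < 22
add 6: running sum 20 < 22
end 3: [7, 6, 11] sum 24, len 3
end 4: [6, 11, 8] sum 25, len 3
end 5: [11, 8, 7] sum 26, len 3
end 6: [11, 8, 7, 3] sum 29, len 4
end 7: [8, 7, 3, 9] sum 27, len 4
end 8: [7, 3, 9, 4] sum 23, len 4
end 9: [9, 4, 12] sum 25, len 3
end 10: [4, 12, 7] sum 23, len 3
end 11: [4, 12, 7, 1] sum 24, len 4
end 12: [12, 7, 1, 4] sum 24, len 4
Shortest qualifying length: 3.

3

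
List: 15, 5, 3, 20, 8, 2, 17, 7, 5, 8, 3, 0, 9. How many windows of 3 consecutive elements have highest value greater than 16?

6

(15, 5, 3) → max 15
(5, 3, 20) → max 20  > 16 ✓
(3, 20, 8) → max 20  > 16 ✓
(20, 8, 2) → max 20  > 16 ✓
(8, 2, 17) → max 17  > 16 ✓
(2, 17, 7) → max 17  > 16 ✓
(17, 7, 5) → max 17  > 16 ✓
(7, 5, 8) → max 8
(5, 8, 3) → max 8
(8, 3, 0) → max 8
(3, 0, 9) → max 9
6 windows satisfy the condition.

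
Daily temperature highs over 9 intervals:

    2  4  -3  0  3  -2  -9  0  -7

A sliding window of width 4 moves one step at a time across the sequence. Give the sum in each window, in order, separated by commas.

3, 4, -2, -8, -8, -18

[2, 4, -3, 0] → sum 3
[4, -3, 0, 3] → sum 4
[-3, 0, 3, -2] → sum -2
[0, 3, -2, -9] → sum -8
[3, -2, -9, 0] → sum -8
[-2, -9, 0, -7] → sum -18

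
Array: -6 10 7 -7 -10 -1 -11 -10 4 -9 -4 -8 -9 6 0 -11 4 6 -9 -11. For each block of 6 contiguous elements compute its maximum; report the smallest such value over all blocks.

4

(-6, 10, 7, -7, -10, -1) → max 10
(10, 7, -7, -10, -1, -11) → max 10
(7, -7, -10, -1, -11, -10) → max 7
(-7, -10, -1, -11, -10, 4) → max 4
(-10, -1, -11, -10, 4, -9) → max 4
(-1, -11, -10, 4, -9, -4) → max 4
(-11, -10, 4, -9, -4, -8) → max 4
(-10, 4, -9, -4, -8, -9) → max 4
(4, -9, -4, -8, -9, 6) → max 6
(-9, -4, -8, -9, 6, 0) → max 6
(-4, -8, -9, 6, 0, -11) → max 6
(-8, -9, 6, 0, -11, 4) → max 6
(-9, 6, 0, -11, 4, 6) → max 6
(6, 0, -11, 4, 6, -9) → max 6
(0, -11, 4, 6, -9, -11) → max 6
Smallest of these is 4.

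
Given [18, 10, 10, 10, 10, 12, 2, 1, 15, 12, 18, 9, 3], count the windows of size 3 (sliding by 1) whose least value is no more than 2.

[18, 10, 10] → min 10
[10, 10, 10] → min 10
[10, 10, 10] → min 10
[10, 10, 12] → min 10
[10, 12, 2] → min 2  ≤ 2 ✓
[12, 2, 1] → min 1  ≤ 2 ✓
[2, 1, 15] → min 1  ≤ 2 ✓
[1, 15, 12] → min 1  ≤ 2 ✓
[15, 12, 18] → min 12
[12, 18, 9] → min 9
[18, 9, 3] → min 3
4 windows satisfy the condition.

4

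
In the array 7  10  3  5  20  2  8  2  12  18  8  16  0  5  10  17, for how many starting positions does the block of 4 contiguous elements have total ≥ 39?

(7, 10, 3, 5) → sum 25
(10, 3, 5, 20) → sum 38
(3, 5, 20, 2) → sum 30
(5, 20, 2, 8) → sum 35
(20, 2, 8, 2) → sum 32
(2, 8, 2, 12) → sum 24
(8, 2, 12, 18) → sum 40  ≥ 39 ✓
(2, 12, 18, 8) → sum 40  ≥ 39 ✓
(12, 18, 8, 16) → sum 54  ≥ 39 ✓
(18, 8, 16, 0) → sum 42  ≥ 39 ✓
(8, 16, 0, 5) → sum 29
(16, 0, 5, 10) → sum 31
(0, 5, 10, 17) → sum 32
4 windows satisfy the condition.

4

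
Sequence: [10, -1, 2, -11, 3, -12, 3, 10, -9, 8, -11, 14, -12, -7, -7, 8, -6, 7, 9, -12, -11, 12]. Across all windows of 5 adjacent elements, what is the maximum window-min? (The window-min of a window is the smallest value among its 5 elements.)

-7

[10, -1, 2, -11, 3] → min -11
[-1, 2, -11, 3, -12] → min -12
[2, -11, 3, -12, 3] → min -12
[-11, 3, -12, 3, 10] → min -12
[3, -12, 3, 10, -9] → min -12
[-12, 3, 10, -9, 8] → min -12
[3, 10, -9, 8, -11] → min -11
[10, -9, 8, -11, 14] → min -11
[-9, 8, -11, 14, -12] → min -12
[8, -11, 14, -12, -7] → min -12
[-11, 14, -12, -7, -7] → min -12
[14, -12, -7, -7, 8] → min -12
[-12, -7, -7, 8, -6] → min -12
[-7, -7, 8, -6, 7] → min -7
[-7, 8, -6, 7, 9] → min -7
[8, -6, 7, 9, -12] → min -12
[-6, 7, 9, -12, -11] → min -12
[7, 9, -12, -11, 12] → min -12
Maximum of these is -7.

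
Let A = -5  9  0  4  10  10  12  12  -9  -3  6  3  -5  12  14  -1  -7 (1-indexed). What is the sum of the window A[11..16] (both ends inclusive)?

Elements at indices 11..16: 6, 3, -5, 12, 14, -1
sum(6, 3, -5, 12, 14, -1) = 29

29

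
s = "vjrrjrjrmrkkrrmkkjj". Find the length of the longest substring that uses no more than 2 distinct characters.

7

[v] 1 distinct, len 1
[v, j] 2 distinct, len 2
[j, r] 2 distinct, len 2
[j, r, r] 2 distinct, len 3
[j, r, r, j] 2 distinct, len 4
[j, r, r, j, r] 2 distinct, len 5
[j, r, r, j, r, j] 2 distinct, len 6
[j, r, r, j, r, j, r] 2 distinct, len 7
[r, m] 2 distinct, len 2
[r, m, r] 2 distinct, len 3
[r, k] 2 distinct, len 2
[r, k, k] 2 distinct, len 3
[r, k, k, r] 2 distinct, len 4
[r, k, k, r, r] 2 distinct, len 5
[r, r, m] 2 distinct, len 3
[m, k] 2 distinct, len 2
[m, k, k] 2 distinct, len 3
[k, k, j] 2 distinct, len 3
[k, k, j, j] 2 distinct, len 4
Longest length with ≤2 distinct: 7.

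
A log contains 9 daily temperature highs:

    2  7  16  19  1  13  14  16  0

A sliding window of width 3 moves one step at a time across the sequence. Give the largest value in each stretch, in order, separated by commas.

16, 19, 19, 19, 14, 16, 16

(2, 7, 16) → max 16
(7, 16, 19) → max 19
(16, 19, 1) → max 19
(19, 1, 13) → max 19
(1, 13, 14) → max 14
(13, 14, 16) → max 16
(14, 16, 0) → max 16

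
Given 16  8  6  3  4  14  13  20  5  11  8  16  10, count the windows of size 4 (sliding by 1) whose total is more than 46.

3

[16, 8, 6, 3] → sum 33
[8, 6, 3, 4] → sum 21
[6, 3, 4, 14] → sum 27
[3, 4, 14, 13] → sum 34
[4, 14, 13, 20] → sum 51  > 46 ✓
[14, 13, 20, 5] → sum 52  > 46 ✓
[13, 20, 5, 11] → sum 49  > 46 ✓
[20, 5, 11, 8] → sum 44
[5, 11, 8, 16] → sum 40
[11, 8, 16, 10] → sum 45
3 windows satisfy the condition.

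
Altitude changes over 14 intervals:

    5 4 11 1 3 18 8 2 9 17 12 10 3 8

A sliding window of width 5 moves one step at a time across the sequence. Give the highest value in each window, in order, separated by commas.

5 4 11 1 3 → max 11
4 11 1 3 18 → max 18
11 1 3 18 8 → max 18
1 3 18 8 2 → max 18
3 18 8 2 9 → max 18
18 8 2 9 17 → max 18
8 2 9 17 12 → max 17
2 9 17 12 10 → max 17
9 17 12 10 3 → max 17
17 12 10 3 8 → max 17

11, 18, 18, 18, 18, 18, 17, 17, 17, 17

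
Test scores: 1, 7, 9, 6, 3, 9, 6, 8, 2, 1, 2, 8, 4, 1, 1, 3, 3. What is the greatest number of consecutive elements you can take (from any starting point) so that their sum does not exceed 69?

Extend to the right; shrink from the left whenever the sum exceeds 69:
[1] sum 1 len 1
[1, 7] sum 8 len 2
[1, 7, 9] sum 17 len 3
[1, 7, 9, 6] sum 23 len 4
[1, 7, 9, 6, 3] sum 26 len 5
[1, 7, 9, 6, 3, 9] sum 35 len 6
[1, 7, 9, 6, 3, 9, 6] sum 41 len 7
[1, 7, 9, 6, 3, 9, 6, 8] sum 49 len 8
[1, 7, 9, 6, 3, 9, 6, 8, 2] sum 51 len 9
[1, 7, 9, 6, 3, 9, 6, 8, 2, 1] sum 52 len 10
[1, 7, 9, 6, 3, 9, 6, 8, 2, 1, 2] sum 54 len 11
[1, 7, 9, 6, 3, 9, 6, 8, 2, 1, 2, 8] sum 62 len 12
[1, 7, 9, 6, 3, 9, 6, 8, 2, 1, 2, 8, 4] sum 66 len 13
[1, 7, 9, 6, 3, 9, 6, 8, 2, 1, 2, 8, 4, 1] sum 67 len 14
[1, 7, 9, 6, 3, 9, 6, 8, 2, 1, 2, 8, 4, 1, 1] sum 68 len 15
[9, 6, 3, 9, 6, 8, 2, 1, 2, 8, 4, 1, 1, 3] sum 63 len 14
[9, 6, 3, 9, 6, 8, 2, 1, 2, 8, 4, 1, 1, 3, 3] sum 66 len 15
Longest length seen: 15.

15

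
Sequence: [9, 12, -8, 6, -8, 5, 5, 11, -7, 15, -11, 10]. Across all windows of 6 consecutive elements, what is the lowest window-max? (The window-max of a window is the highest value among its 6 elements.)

11

[9, 12, -8, 6, -8, 5] → max 12
[12, -8, 6, -8, 5, 5] → max 12
[-8, 6, -8, 5, 5, 11] → max 11
[6, -8, 5, 5, 11, -7] → max 11
[-8, 5, 5, 11, -7, 15] → max 15
[5, 5, 11, -7, 15, -11] → max 15
[5, 11, -7, 15, -11, 10] → max 15
Lowest of these is 11.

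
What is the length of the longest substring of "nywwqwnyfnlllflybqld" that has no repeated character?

5

[n] len 1
[n, y] len 2
[n, y, w] len 3
[w] len 1
[w, q] len 2
[q, w] len 2
[q, w, n] len 3
[q, w, n, y] len 4
[q, w, n, y, f] len 5
[y, f, n] len 3
[y, f, n, l] len 4
[l] len 1
[l] len 1
[l, f] len 2
[f, l] len 2
[f, l, y] len 3
[f, l, y, b] len 4
[f, l, y, b, q] len 5
[y, b, q, l] len 4
[y, b, q, l, d] len 5
Longest all-distinct length: 5.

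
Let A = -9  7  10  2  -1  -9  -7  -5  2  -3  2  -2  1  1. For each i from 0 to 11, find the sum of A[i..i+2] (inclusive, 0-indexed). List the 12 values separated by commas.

8, 19, 11, -8, -17, -21, -10, -6, 1, -3, 1, 0

-9 7 10 → sum 8
7 10 2 → sum 19
10 2 -1 → sum 11
2 -1 -9 → sum -8
-1 -9 -7 → sum -17
-9 -7 -5 → sum -21
-7 -5 2 → sum -10
-5 2 -3 → sum -6
2 -3 2 → sum 1
-3 2 -2 → sum -3
2 -2 1 → sum 1
-2 1 1 → sum 0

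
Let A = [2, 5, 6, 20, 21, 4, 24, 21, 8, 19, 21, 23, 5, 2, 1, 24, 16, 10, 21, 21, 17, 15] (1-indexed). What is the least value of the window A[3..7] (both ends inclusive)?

4

Elements at indices 3..7: 6, 20, 21, 4, 24
min(6, 20, 21, 4, 24) = 4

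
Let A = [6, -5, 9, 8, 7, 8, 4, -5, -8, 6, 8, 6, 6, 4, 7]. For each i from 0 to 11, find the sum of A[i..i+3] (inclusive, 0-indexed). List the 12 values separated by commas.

6 -5 9 8 → sum 18
-5 9 8 7 → sum 19
9 8 7 8 → sum 32
8 7 8 4 → sum 27
7 8 4 -5 → sum 14
8 4 -5 -8 → sum -1
4 -5 -8 6 → sum -3
-5 -8 6 8 → sum 1
-8 6 8 6 → sum 12
6 8 6 6 → sum 26
8 6 6 4 → sum 24
6 6 4 7 → sum 23

18, 19, 32, 27, 14, -1, -3, 1, 12, 26, 24, 23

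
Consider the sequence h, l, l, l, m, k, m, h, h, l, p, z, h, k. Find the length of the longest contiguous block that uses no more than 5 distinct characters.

11

[h] 1 distinct, len 1
[h, l] 2 distinct, len 2
[h, l, l] 2 distinct, len 3
[h, l, l, l] 2 distinct, len 4
[h, l, l, l, m] 3 distinct, len 5
[h, l, l, l, m, k] 4 distinct, len 6
[h, l, l, l, m, k, m] 4 distinct, len 7
[h, l, l, l, m, k, m, h] 4 distinct, len 8
[h, l, l, l, m, k, m, h, h] 4 distinct, len 9
[h, l, l, l, m, k, m, h, h, l] 4 distinct, len 10
[h, l, l, l, m, k, m, h, h, l, p] 5 distinct, len 11
[m, h, h, l, p, z] 5 distinct, len 6
[m, h, h, l, p, z, h] 5 distinct, len 7
[h, h, l, p, z, h, k] 5 distinct, len 7
Longest length with ≤5 distinct: 11.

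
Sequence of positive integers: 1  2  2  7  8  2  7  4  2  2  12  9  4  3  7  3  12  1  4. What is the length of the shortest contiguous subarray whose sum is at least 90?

18

Extend right; whenever the sum reaches 90, record the length and shrink from the left:
add 1: running sum 1 < 90
add 2: running sum 3 < 90
add 2: running sum 5 < 90
add 7: running sum 12 < 90
add 8: running sum 20 < 90
add 2: running sum 22 < 90
add 7: running sum 29 < 90
add 4: running sum 33 < 90
add 2: running sum 35 < 90
add 2: running sum 37 < 90
add 12: running sum 49 < 90
add 9: running sum 58 < 90
add 4: running sum 62 < 90
add 3: running sum 65 < 90
add 7: running sum 72 < 90
add 3: running sum 75 < 90
add 12: running sum 87 < 90
add 1: running sum 88 < 90
add 4: shortest ending here [2, 2, 7, 8, 2, 7, 4, 2, 2, 12, 9, 4, 3, 7, 3, 12, 1, 4] sum 91, len 18
Shortest qualifying length: 18.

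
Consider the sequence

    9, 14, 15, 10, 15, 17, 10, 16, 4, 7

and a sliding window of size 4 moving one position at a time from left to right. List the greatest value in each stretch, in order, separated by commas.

Sliding a size-4 window across the 10 values:
9 14 15 10 → max 15
14 15 10 15 → max 15
15 10 15 17 → max 17
10 15 17 10 → max 17
15 17 10 16 → max 17
17 10 16 4 → max 17
10 16 4 7 → max 16

15, 15, 17, 17, 17, 17, 16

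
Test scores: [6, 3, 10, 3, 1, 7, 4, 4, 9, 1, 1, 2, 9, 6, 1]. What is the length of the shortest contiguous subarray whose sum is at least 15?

Extend right; whenever the sum reaches 15, record the length and shrink from the left:
add 6: running sum 6 < 15
add 3: running sum 9 < 15
end 2: [6, 3, 10] sum 19, len 3
end 3: [3, 10, 3] sum 16, len 3
end 4: [3, 10, 3, 1] sum 17, len 4
end 5: [10, 3, 1, 7] sum 21, len 4
end 6: [3, 1, 7, 4] sum 15, len 4
end 7: [7, 4, 4] sum 15, len 3
end 8: [4, 4, 9] sum 17, len 3
end 9: [4, 4, 9, 1] sum 18, len 4
end 10: [4, 9, 1, 1] sum 15, len 4
end 11: [4, 9, 1, 1, 2] sum 17, len 5
end 12: [9, 1, 1, 2, 9] sum 22, len 5
end 13: [9, 6] sum 15, len 2
end 14: [9, 6, 1] sum 16, len 3
Shortest qualifying length: 2.

2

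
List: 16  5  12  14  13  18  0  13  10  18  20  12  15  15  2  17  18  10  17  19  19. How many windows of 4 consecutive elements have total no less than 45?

(16, 5, 12, 14) → sum 47  ≥ 45 ✓
(5, 12, 14, 13) → sum 44
(12, 14, 13, 18) → sum 57  ≥ 45 ✓
(14, 13, 18, 0) → sum 45  ≥ 45 ✓
(13, 18, 0, 13) → sum 44
(18, 0, 13, 10) → sum 41
(0, 13, 10, 18) → sum 41
(13, 10, 18, 20) → sum 61  ≥ 45 ✓
(10, 18, 20, 12) → sum 60  ≥ 45 ✓
(18, 20, 12, 15) → sum 65  ≥ 45 ✓
(20, 12, 15, 15) → sum 62  ≥ 45 ✓
(12, 15, 15, 2) → sum 44
(15, 15, 2, 17) → sum 49  ≥ 45 ✓
(15, 2, 17, 18) → sum 52  ≥ 45 ✓
(2, 17, 18, 10) → sum 47  ≥ 45 ✓
(17, 18, 10, 17) → sum 62  ≥ 45 ✓
(18, 10, 17, 19) → sum 64  ≥ 45 ✓
(10, 17, 19, 19) → sum 65  ≥ 45 ✓
13 windows satisfy the condition.

13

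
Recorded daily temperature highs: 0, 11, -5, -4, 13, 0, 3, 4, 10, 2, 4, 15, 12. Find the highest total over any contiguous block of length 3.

31

0 11 -5 → sum 6
11 -5 -4 → sum 2
-5 -4 13 → sum 4
-4 13 0 → sum 9
13 0 3 → sum 16
0 3 4 → sum 7
3 4 10 → sum 17
4 10 2 → sum 16
10 2 4 → sum 16
2 4 15 → sum 21
4 15 12 → sum 31
Highest of these is 31.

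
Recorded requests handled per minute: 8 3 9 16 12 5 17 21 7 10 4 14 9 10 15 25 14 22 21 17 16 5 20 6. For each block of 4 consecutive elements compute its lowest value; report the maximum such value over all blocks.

8 3 9 16 → min 3
3 9 16 12 → min 3
9 16 12 5 → min 5
16 12 5 17 → min 5
12 5 17 21 → min 5
5 17 21 7 → min 5
17 21 7 10 → min 7
21 7 10 4 → min 4
7 10 4 14 → min 4
10 4 14 9 → min 4
4 14 9 10 → min 4
14 9 10 15 → min 9
9 10 15 25 → min 9
10 15 25 14 → min 10
15 25 14 22 → min 14
25 14 22 21 → min 14
14 22 21 17 → min 14
22 21 17 16 → min 16
21 17 16 5 → min 5
17 16 5 20 → min 5
16 5 20 6 → min 5
Maximum of these is 16.

16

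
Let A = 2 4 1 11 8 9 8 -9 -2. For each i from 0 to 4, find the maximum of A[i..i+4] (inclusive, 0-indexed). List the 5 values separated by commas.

[2, 4, 1, 11, 8] → max 11
[4, 1, 11, 8, 9] → max 11
[1, 11, 8, 9, 8] → max 11
[11, 8, 9, 8, -9] → max 11
[8, 9, 8, -9, -2] → max 9

11, 11, 11, 11, 9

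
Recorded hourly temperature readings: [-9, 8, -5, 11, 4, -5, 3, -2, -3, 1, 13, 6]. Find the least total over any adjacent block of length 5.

-6

-9 8 -5 11 4 → sum 9
8 -5 11 4 -5 → sum 13
-5 11 4 -5 3 → sum 8
11 4 -5 3 -2 → sum 11
4 -5 3 -2 -3 → sum -3
-5 3 -2 -3 1 → sum -6
3 -2 -3 1 13 → sum 12
-2 -3 1 13 6 → sum 15
Least of these is -6.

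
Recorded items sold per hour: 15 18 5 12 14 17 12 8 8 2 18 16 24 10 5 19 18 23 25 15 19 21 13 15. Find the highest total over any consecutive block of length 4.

15 18 5 12 → sum 50
18 5 12 14 → sum 49
5 12 14 17 → sum 48
12 14 17 12 → sum 55
14 17 12 8 → sum 51
17 12 8 8 → sum 45
12 8 8 2 → sum 30
8 8 2 18 → sum 36
8 2 18 16 → sum 44
2 18 16 24 → sum 60
18 16 24 10 → sum 68
16 24 10 5 → sum 55
24 10 5 19 → sum 58
10 5 19 18 → sum 52
5 19 18 23 → sum 65
19 18 23 25 → sum 85
18 23 25 15 → sum 81
23 25 15 19 → sum 82
25 15 19 21 → sum 80
15 19 21 13 → sum 68
19 21 13 15 → sum 68
Highest of these is 85.

85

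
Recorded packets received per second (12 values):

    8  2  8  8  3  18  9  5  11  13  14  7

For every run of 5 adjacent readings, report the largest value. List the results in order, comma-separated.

8, 18, 18, 18, 18, 18, 14, 14

8 2 8 8 3 → max 8
2 8 8 3 18 → max 18
8 8 3 18 9 → max 18
8 3 18 9 5 → max 18
3 18 9 5 11 → max 18
18 9 5 11 13 → max 18
9 5 11 13 14 → max 14
5 11 13 14 7 → max 14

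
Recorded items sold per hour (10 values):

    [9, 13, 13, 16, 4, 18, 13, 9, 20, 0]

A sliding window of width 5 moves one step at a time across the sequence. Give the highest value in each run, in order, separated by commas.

Sliding a size-5 window across the 10 values:
[9, 13, 13, 16, 4] → max 16
[13, 13, 16, 4, 18] → max 18
[13, 16, 4, 18, 13] → max 18
[16, 4, 18, 13, 9] → max 18
[4, 18, 13, 9, 20] → max 20
[18, 13, 9, 20, 0] → max 20

16, 18, 18, 18, 20, 20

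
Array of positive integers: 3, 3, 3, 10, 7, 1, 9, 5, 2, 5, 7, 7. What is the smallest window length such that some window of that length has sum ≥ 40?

8

Extend right; whenever the sum reaches 40, record the length and shrink from the left:
add 3: running sum 3 < 40
add 3: running sum 6 < 40
add 3: running sum 9 < 40
add 10: running sum 19 < 40
add 7: running sum 26 < 40
add 1: running sum 27 < 40
add 9: running sum 36 < 40
add 5: shortest ending here [3, 3, 3, 10, 7, 1, 9, 5] sum 41, len 8
add 2: shortest ending here [3, 3, 10, 7, 1, 9, 5, 2] sum 40, len 8
add 5: shortest ending here [3, 10, 7, 1, 9, 5, 2, 5] sum 42, len 8
add 7: shortest ending here [10, 7, 1, 9, 5, 2, 5, 7] sum 46, len 8
add 7: shortest ending here [7, 1, 9, 5, 2, 5, 7, 7] sum 43, len 8
Shortest qualifying length: 8.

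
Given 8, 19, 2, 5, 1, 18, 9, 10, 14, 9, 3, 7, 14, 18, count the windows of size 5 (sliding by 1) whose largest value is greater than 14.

7

[8, 19, 2, 5, 1] → max 19  > 14 ✓
[19, 2, 5, 1, 18] → max 19  > 14 ✓
[2, 5, 1, 18, 9] → max 18  > 14 ✓
[5, 1, 18, 9, 10] → max 18  > 14 ✓
[1, 18, 9, 10, 14] → max 18  > 14 ✓
[18, 9, 10, 14, 9] → max 18  > 14 ✓
[9, 10, 14, 9, 3] → max 14
[10, 14, 9, 3, 7] → max 14
[14, 9, 3, 7, 14] → max 14
[9, 3, 7, 14, 18] → max 18  > 14 ✓
7 windows satisfy the condition.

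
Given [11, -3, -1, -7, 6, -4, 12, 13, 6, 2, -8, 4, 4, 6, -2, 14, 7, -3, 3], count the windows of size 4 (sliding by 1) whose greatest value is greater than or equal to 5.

15

11 -3 -1 -7 → max 11  ≥ 5 ✓
-3 -1 -7 6 → max 6  ≥ 5 ✓
-1 -7 6 -4 → max 6  ≥ 5 ✓
-7 6 -4 12 → max 12  ≥ 5 ✓
6 -4 12 13 → max 13  ≥ 5 ✓
-4 12 13 6 → max 13  ≥ 5 ✓
12 13 6 2 → max 13  ≥ 5 ✓
13 6 2 -8 → max 13  ≥ 5 ✓
6 2 -8 4 → max 6  ≥ 5 ✓
2 -8 4 4 → max 4
-8 4 4 6 → max 6  ≥ 5 ✓
4 4 6 -2 → max 6  ≥ 5 ✓
4 6 -2 14 → max 14  ≥ 5 ✓
6 -2 14 7 → max 14  ≥ 5 ✓
-2 14 7 -3 → max 14  ≥ 5 ✓
14 7 -3 3 → max 14  ≥ 5 ✓
15 windows satisfy the condition.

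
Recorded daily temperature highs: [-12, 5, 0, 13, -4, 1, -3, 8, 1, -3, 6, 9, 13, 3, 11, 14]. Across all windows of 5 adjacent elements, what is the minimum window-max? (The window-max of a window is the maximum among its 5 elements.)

Each size-5 window and its max:
-12 5 0 13 -4 → max 13
5 0 13 -4 1 → max 13
0 13 -4 1 -3 → max 13
13 -4 1 -3 8 → max 13
-4 1 -3 8 1 → max 8
1 -3 8 1 -3 → max 8
-3 8 1 -3 6 → max 8
8 1 -3 6 9 → max 9
1 -3 6 9 13 → max 13
-3 6 9 13 3 → max 13
6 9 13 3 11 → max 13
9 13 3 11 14 → max 14
Minimum of these is 8.

8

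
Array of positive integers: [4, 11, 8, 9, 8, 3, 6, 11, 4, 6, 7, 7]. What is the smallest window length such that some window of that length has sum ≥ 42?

Extend right; whenever the sum reaches 42, record the length and shrink from the left:
add 4: running sum 4 < 42
add 11: running sum 15 < 42
add 8: running sum 23 < 42
add 9: running sum 32 < 42
add 8: running sum 40 < 42
end 5: [4, 11, 8, 9, 8, 3] sum 43, len 6
end 6: [11, 8, 9, 8, 3, 6] sum 45, len 6
end 7: [8, 9, 8, 3, 6, 11] sum 45, len 6
end 8: [8, 9, 8, 3, 6, 11, 4] sum 49, len 7
end 9: [9, 8, 3, 6, 11, 4, 6] sum 47, len 7
end 10: [8, 3, 6, 11, 4, 6, 7] sum 45, len 7
end 11: [3, 6, 11, 4, 6, 7, 7] sum 44, len 7
Shortest qualifying length: 6.

6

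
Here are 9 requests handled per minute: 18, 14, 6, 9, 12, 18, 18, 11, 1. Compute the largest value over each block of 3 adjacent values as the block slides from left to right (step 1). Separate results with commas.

Sliding a size-3 window across the 9 values:
[18, 14, 6] → max 18
[14, 6, 9] → max 14
[6, 9, 12] → max 12
[9, 12, 18] → max 18
[12, 18, 18] → max 18
[18, 18, 11] → max 18
[18, 11, 1] → max 18

18, 14, 12, 18, 18, 18, 18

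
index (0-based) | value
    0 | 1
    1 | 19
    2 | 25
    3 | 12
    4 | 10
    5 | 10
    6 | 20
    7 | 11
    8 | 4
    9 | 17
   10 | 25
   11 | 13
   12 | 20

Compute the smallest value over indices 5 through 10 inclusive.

Elements at indices 5..10: 10, 20, 11, 4, 17, 25
min(10, 20, 11, 4, 17, 25) = 4

4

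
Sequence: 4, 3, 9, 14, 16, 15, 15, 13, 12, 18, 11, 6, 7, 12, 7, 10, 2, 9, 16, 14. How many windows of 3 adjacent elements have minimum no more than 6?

8

(4, 3, 9) → min 3  ≤ 6 ✓
(3, 9, 14) → min 3  ≤ 6 ✓
(9, 14, 16) → min 9
(14, 16, 15) → min 14
(16, 15, 15) → min 15
(15, 15, 13) → min 13
(15, 13, 12) → min 12
(13, 12, 18) → min 12
(12, 18, 11) → min 11
(18, 11, 6) → min 6  ≤ 6 ✓
(11, 6, 7) → min 6  ≤ 6 ✓
(6, 7, 12) → min 6  ≤ 6 ✓
(7, 12, 7) → min 7
(12, 7, 10) → min 7
(7, 10, 2) → min 2  ≤ 6 ✓
(10, 2, 9) → min 2  ≤ 6 ✓
(2, 9, 16) → min 2  ≤ 6 ✓
(9, 16, 14) → min 9
8 windows satisfy the condition.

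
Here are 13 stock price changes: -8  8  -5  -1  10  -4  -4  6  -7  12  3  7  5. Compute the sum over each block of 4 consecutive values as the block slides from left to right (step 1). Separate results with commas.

-8 8 -5 -1 → sum -6
8 -5 -1 10 → sum 12
-5 -1 10 -4 → sum 0
-1 10 -4 -4 → sum 1
10 -4 -4 6 → sum 8
-4 -4 6 -7 → sum -9
-4 6 -7 12 → sum 7
6 -7 12 3 → sum 14
-7 12 3 7 → sum 15
12 3 7 5 → sum 27

-6, 12, 0, 1, 8, -9, 7, 14, 15, 27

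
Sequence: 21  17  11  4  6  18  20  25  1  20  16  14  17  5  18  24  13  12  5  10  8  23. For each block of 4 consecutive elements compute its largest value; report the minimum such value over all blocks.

12

[21, 17, 11, 4] → max 21
[17, 11, 4, 6] → max 17
[11, 4, 6, 18] → max 18
[4, 6, 18, 20] → max 20
[6, 18, 20, 25] → max 25
[18, 20, 25, 1] → max 25
[20, 25, 1, 20] → max 25
[25, 1, 20, 16] → max 25
[1, 20, 16, 14] → max 20
[20, 16, 14, 17] → max 20
[16, 14, 17, 5] → max 17
[14, 17, 5, 18] → max 18
[17, 5, 18, 24] → max 24
[5, 18, 24, 13] → max 24
[18, 24, 13, 12] → max 24
[24, 13, 12, 5] → max 24
[13, 12, 5, 10] → max 13
[12, 5, 10, 8] → max 12
[5, 10, 8, 23] → max 23
Minimum of these is 12.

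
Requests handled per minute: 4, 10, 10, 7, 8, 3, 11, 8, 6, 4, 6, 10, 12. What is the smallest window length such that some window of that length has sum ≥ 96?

add 4: running sum 4 < 96
add 10: running sum 14 < 96
add 10: running sum 24 < 96
add 7: running sum 31 < 96
add 8: running sum 39 < 96
add 3: running sum 42 < 96
add 11: running sum 53 < 96
add 8: running sum 61 < 96
add 6: running sum 67 < 96
add 4: running sum 71 < 96
add 6: running sum 77 < 96
add 10: running sum 87 < 96
end 12: [4, 10, 10, 7, 8, 3, 11, 8, 6, 4, 6, 10, 12] sum 99, len 13
Shortest qualifying length: 13.

13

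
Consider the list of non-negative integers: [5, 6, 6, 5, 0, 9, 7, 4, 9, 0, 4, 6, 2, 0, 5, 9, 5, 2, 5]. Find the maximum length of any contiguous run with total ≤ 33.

9

Extend to the right; shrink from the left whenever the sum exceeds 33:
add 5: [5] sum 5, len 1
add 6: [5, 6] sum 11, len 2
add 6: [5, 6, 6] sum 17, len 3
add 5: [5, 6, 6, 5] sum 22, len 4
add 0: [5, 6, 6, 5, 0] sum 22, len 5
add 9: [5, 6, 6, 5, 0, 9] sum 31, len 6
add 7: [6, 6, 5, 0, 9, 7] sum 33, len 6
add 4: [6, 5, 0, 9, 7, 4] sum 31, len 6
add 9: [0, 9, 7, 4, 9] sum 29, len 5
add 0: [0, 9, 7, 4, 9, 0] sum 29, len 6
add 4: [0, 9, 7, 4, 9, 0, 4] sum 33, len 7
add 6: [7, 4, 9, 0, 4, 6] sum 30, len 6
add 2: [7, 4, 9, 0, 4, 6, 2] sum 32, len 7
add 0: [7, 4, 9, 0, 4, 6, 2, 0] sum 32, len 8
add 5: [4, 9, 0, 4, 6, 2, 0, 5] sum 30, len 8
add 9: [0, 4, 6, 2, 0, 5, 9] sum 26, len 7
add 5: [0, 4, 6, 2, 0, 5, 9, 5] sum 31, len 8
add 2: [0, 4, 6, 2, 0, 5, 9, 5, 2] sum 33, len 9
add 5: [2, 0, 5, 9, 5, 2, 5] sum 28, len 7
Longest length seen: 9.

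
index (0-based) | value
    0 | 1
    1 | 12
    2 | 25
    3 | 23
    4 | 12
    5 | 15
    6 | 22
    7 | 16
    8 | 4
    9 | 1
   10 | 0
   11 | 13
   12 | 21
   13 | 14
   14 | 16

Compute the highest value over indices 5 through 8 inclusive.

Elements at indices 5..8: 15, 22, 16, 4
max(15, 22, 16, 4) = 22

22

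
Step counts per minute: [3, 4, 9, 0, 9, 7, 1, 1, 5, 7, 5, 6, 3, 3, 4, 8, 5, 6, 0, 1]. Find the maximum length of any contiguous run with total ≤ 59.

14

Extend to the right; shrink from the left whenever the sum exceeds 59:
[3] sum 3 len 1
[3, 4] sum 7 len 2
[3, 4, 9] sum 16 len 3
[3, 4, 9, 0] sum 16 len 4
[3, 4, 9, 0, 9] sum 25 len 5
[3, 4, 9, 0, 9, 7] sum 32 len 6
[3, 4, 9, 0, 9, 7, 1] sum 33 len 7
[3, 4, 9, 0, 9, 7, 1, 1] sum 34 len 8
[3, 4, 9, 0, 9, 7, 1, 1, 5] sum 39 len 9
[3, 4, 9, 0, 9, 7, 1, 1, 5, 7] sum 46 len 10
[3, 4, 9, 0, 9, 7, 1, 1, 5, 7, 5] sum 51 len 11
[3, 4, 9, 0, 9, 7, 1, 1, 5, 7, 5, 6] sum 57 len 12
[4, 9, 0, 9, 7, 1, 1, 5, 7, 5, 6, 3] sum 57 len 12
[9, 0, 9, 7, 1, 1, 5, 7, 5, 6, 3, 3] sum 56 len 12
[0, 9, 7, 1, 1, 5, 7, 5, 6, 3, 3, 4] sum 51 len 12
[0, 9, 7, 1, 1, 5, 7, 5, 6, 3, 3, 4, 8] sum 59 len 13
[7, 1, 1, 5, 7, 5, 6, 3, 3, 4, 8, 5] sum 55 len 12
[1, 1, 5, 7, 5, 6, 3, 3, 4, 8, 5, 6] sum 54 len 12
[1, 1, 5, 7, 5, 6, 3, 3, 4, 8, 5, 6, 0] sum 54 len 13
[1, 1, 5, 7, 5, 6, 3, 3, 4, 8, 5, 6, 0, 1] sum 55 len 14
Longest length seen: 14.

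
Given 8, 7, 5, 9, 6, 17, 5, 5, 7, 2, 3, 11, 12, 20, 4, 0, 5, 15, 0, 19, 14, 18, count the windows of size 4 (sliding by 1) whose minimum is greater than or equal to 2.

12

(8, 7, 5, 9) → min 5  ≥ 2 ✓
(7, 5, 9, 6) → min 5  ≥ 2 ✓
(5, 9, 6, 17) → min 5  ≥ 2 ✓
(9, 6, 17, 5) → min 5  ≥ 2 ✓
(6, 17, 5, 5) → min 5  ≥ 2 ✓
(17, 5, 5, 7) → min 5  ≥ 2 ✓
(5, 5, 7, 2) → min 2  ≥ 2 ✓
(5, 7, 2, 3) → min 2  ≥ 2 ✓
(7, 2, 3, 11) → min 2  ≥ 2 ✓
(2, 3, 11, 12) → min 2  ≥ 2 ✓
(3, 11, 12, 20) → min 3  ≥ 2 ✓
(11, 12, 20, 4) → min 4  ≥ 2 ✓
(12, 20, 4, 0) → min 0
(20, 4, 0, 5) → min 0
(4, 0, 5, 15) → min 0
(0, 5, 15, 0) → min 0
(5, 15, 0, 19) → min 0
(15, 0, 19, 14) → min 0
(0, 19, 14, 18) → min 0
12 windows satisfy the condition.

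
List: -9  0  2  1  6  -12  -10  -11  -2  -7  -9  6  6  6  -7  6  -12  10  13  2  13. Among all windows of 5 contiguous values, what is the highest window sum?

26

Each size-5 window and its sum:
(-9, 0, 2, 1, 6) → sum 0
(0, 2, 1, 6, -12) → sum -3
(2, 1, 6, -12, -10) → sum -13
(1, 6, -12, -10, -11) → sum -26
(6, -12, -10, -11, -2) → sum -29
(-12, -10, -11, -2, -7) → sum -42
(-10, -11, -2, -7, -9) → sum -39
(-11, -2, -7, -9, 6) → sum -23
(-2, -7, -9, 6, 6) → sum -6
(-7, -9, 6, 6, 6) → sum 2
(-9, 6, 6, 6, -7) → sum 2
(6, 6, 6, -7, 6) → sum 17
(6, 6, -7, 6, -12) → sum -1
(6, -7, 6, -12, 10) → sum 3
(-7, 6, -12, 10, 13) → sum 10
(6, -12, 10, 13, 2) → sum 19
(-12, 10, 13, 2, 13) → sum 26
Highest of these is 26.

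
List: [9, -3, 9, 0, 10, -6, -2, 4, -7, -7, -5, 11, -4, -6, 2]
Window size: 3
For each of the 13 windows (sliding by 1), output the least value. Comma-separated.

-3, -3, 0, -6, -6, -6, -7, -7, -7, -7, -5, -6, -6

(9, -3, 9) → min -3
(-3, 9, 0) → min -3
(9, 0, 10) → min 0
(0, 10, -6) → min -6
(10, -6, -2) → min -6
(-6, -2, 4) → min -6
(-2, 4, -7) → min -7
(4, -7, -7) → min -7
(-7, -7, -5) → min -7
(-7, -5, 11) → min -7
(-5, 11, -4) → min -5
(11, -4, -6) → min -6
(-4, -6, 2) → min -6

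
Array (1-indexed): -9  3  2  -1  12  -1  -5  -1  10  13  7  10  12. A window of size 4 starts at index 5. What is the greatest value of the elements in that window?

Elements at indices 5..8: 12, -1, -5, -1
max(12, -1, -5, -1) = 12

12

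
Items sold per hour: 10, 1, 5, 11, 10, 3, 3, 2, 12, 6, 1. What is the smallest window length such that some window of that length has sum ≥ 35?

add 10: running sum 10 < 35
add 1: running sum 11 < 35
add 5: running sum 16 < 35
add 11: running sum 27 < 35
add 10: shortest ending here [10, 1, 5, 11, 10] sum 37, len 5
add 3: shortest ending here [10, 1, 5, 11, 10, 3] sum 40, len 6
add 3: shortest ending here [10, 1, 5, 11, 10, 3, 3] sum 43, len 7
add 2: shortest ending here [1, 5, 11, 10, 3, 3, 2] sum 35, len 7
add 12: shortest ending here [11, 10, 3, 3, 2, 12] sum 41, len 6
add 6: shortest ending here [10, 3, 3, 2, 12, 6] sum 36, len 6
add 1: shortest ending here [10, 3, 3, 2, 12, 6, 1] sum 37, len 7
Shortest qualifying length: 5.

5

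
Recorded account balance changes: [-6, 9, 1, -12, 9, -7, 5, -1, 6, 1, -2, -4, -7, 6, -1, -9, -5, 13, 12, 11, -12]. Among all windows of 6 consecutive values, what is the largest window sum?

21

-6 9 1 -12 9 -7 → sum -6
9 1 -12 9 -7 5 → sum 5
1 -12 9 -7 5 -1 → sum -5
-12 9 -7 5 -1 6 → sum 0
9 -7 5 -1 6 1 → sum 13
-7 5 -1 6 1 -2 → sum 2
5 -1 6 1 -2 -4 → sum 5
-1 6 1 -2 -4 -7 → sum -7
6 1 -2 -4 -7 6 → sum 0
1 -2 -4 -7 6 -1 → sum -7
-2 -4 -7 6 -1 -9 → sum -17
-4 -7 6 -1 -9 -5 → sum -20
-7 6 -1 -9 -5 13 → sum -3
6 -1 -9 -5 13 12 → sum 16
-1 -9 -5 13 12 11 → sum 21
-9 -5 13 12 11 -12 → sum 10
Largest of these is 21.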